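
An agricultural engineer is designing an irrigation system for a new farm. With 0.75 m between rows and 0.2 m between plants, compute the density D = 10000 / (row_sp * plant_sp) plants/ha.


D = 10000 / (row_sp * plant_sp)
  = 10000 / (0.75 * 0.2)
  = 10000 / 0.1500
  = 66666.67 plants/ha


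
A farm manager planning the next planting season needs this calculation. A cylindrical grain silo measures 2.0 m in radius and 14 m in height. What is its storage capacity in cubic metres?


V = pi * r^2 * h
  = pi * 2.0^2 * 14
  = pi * 4 * 14
  = 175.93 m^3


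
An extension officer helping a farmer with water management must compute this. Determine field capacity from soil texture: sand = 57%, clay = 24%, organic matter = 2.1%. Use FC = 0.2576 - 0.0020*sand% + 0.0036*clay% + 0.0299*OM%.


FC = 0.2576 - 0.0020*57 + 0.0036*24 + 0.0299*2.1
   = 0.2576 - 0.1140 + 0.0864 + 0.0628
   = 0.2928


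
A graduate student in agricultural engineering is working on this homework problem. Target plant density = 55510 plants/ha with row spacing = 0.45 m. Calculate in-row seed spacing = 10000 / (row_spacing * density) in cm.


spacing = 10000 / (row_sp * density)
        = 10000 / (0.45 * 55510)
        = 10000 / 24979.50
        = 0.40033 m = 40.03 cm


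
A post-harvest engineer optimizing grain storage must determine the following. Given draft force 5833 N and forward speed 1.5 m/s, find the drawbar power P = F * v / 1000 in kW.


P = F * v / 1000
  = 5833 * 1.5 / 1000
  = 8749.50 / 1000
  = 8.75 kW


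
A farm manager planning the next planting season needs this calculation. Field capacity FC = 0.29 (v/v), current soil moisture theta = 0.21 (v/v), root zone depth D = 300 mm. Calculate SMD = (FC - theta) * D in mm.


SMD = (FC - theta) * D
    = (0.29 - 0.21) * 300
    = 0.080 * 300
    = 24 mm


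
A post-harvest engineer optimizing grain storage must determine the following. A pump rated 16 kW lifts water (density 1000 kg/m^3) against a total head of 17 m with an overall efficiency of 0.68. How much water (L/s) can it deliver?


Q = (P * 1000 * eta) / (rho * g * H)
  = (16 * 1000 * 0.68) / (1000 * 9.81 * 17)
  = 10880 / 166770
  = 0.06524 m^3/s = 65.24 L/s


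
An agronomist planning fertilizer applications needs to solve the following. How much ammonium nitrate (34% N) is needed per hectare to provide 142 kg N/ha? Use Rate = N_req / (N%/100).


Rate = N_required / (N_content / 100)
     = 142 / (34 / 100)
     = 142 / 0.34
     = 417.65 kg/ha


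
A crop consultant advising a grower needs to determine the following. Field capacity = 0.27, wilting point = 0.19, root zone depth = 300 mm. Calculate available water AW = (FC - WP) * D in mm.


AW = (FC - WP) * D
   = (0.27 - 0.19) * 300
   = 0.08 * 300
   = 24 mm


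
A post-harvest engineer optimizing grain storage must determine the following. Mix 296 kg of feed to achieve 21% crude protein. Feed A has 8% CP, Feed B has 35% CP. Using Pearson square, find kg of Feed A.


parts_A = CP_b - target = 35 - 21 = 14
parts_B = target - CP_a = 21 - 8 = 13
total_parts = 14 + 13 = 27
Feed A = 296 * 14 / 27 = 153.48 kg
Feed B = 296 * 13 / 27 = 142.52 kg

153.48 kg


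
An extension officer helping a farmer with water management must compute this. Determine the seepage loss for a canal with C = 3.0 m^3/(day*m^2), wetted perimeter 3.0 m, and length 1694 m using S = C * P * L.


S = C * P * L
  = 3.0 * 3.0 * 1694
  = 15246 m^3/day


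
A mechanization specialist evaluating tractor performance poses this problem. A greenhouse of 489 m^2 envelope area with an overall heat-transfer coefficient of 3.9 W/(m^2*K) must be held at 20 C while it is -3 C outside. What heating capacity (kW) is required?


dT = 20 - (-3) = 23 K
Q = U * A * dT
  = 3.9 * 489 * 23
  = 43863.30 W = 43.86 kW


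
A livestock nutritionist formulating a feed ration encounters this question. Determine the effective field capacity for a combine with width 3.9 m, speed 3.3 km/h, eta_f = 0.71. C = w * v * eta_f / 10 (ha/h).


C = w * v * eta_f / 10
  = 3.9 * 3.3 * 0.71 / 10
  = 9.14 / 10
  = 0.91 ha/h


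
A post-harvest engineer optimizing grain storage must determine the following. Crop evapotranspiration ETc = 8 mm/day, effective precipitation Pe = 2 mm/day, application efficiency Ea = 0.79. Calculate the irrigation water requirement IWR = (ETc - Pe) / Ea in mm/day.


IWR = (ETc - Pe) / Ea
    = (8 - 2) / 0.79
    = 6 / 0.79
    = 7.59 mm/day


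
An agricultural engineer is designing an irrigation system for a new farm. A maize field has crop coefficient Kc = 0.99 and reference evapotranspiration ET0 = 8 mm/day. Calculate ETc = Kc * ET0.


ETc = Kc * ET0
    = 0.99 * 8
    = 7.92 mm/day


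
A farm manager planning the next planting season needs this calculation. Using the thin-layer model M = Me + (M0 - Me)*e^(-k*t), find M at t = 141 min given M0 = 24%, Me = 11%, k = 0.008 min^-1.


M = Me + (M0 - Me) * e^(-k*t)
  = 11 + (24 - 11) * e^(-0.008*141)
  = 11 + 13 * e^(-1.128)
  = 11 + 13 * 0.32368
  = 11 + 4.2078
  = 15.21%


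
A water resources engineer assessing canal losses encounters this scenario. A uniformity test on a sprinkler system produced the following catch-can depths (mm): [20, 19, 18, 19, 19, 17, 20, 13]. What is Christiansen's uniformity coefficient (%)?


xbar = 145 / 8 = 18.125
sum|xi - xbar| = 12.750
CU = 100 * (1 - 12.750 / (8 * 18.125))
   = 100 * (1 - 0.0879)
   = 91.21%


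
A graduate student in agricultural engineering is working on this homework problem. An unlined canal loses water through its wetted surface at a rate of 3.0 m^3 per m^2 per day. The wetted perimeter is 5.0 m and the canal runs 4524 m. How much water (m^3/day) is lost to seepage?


S = C * P * L
  = 3.0 * 5.0 * 4524
  = 67860 m^3/day


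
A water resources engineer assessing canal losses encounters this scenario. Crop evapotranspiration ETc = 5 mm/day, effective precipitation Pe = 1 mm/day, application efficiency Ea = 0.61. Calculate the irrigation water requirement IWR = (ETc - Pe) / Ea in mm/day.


IWR = (ETc - Pe) / Ea
    = (5 - 1) / 0.61
    = 4 / 0.61
    = 6.56 mm/day


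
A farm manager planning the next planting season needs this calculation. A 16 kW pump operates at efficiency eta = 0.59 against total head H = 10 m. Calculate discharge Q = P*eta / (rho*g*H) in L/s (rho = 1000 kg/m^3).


Q = (P * 1000 * eta) / (rho * g * H)
  = (16 * 1000 * 0.59) / (1000 * 9.81 * 10)
  = 9440 / 98100
  = 0.09623 m^3/s = 96.23 L/s


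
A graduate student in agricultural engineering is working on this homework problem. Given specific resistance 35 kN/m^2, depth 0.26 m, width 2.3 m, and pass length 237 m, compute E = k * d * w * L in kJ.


E = k * d * w * L
  = 35 * 0.26 * 2.3 * 237
  = 4960.41 kJ


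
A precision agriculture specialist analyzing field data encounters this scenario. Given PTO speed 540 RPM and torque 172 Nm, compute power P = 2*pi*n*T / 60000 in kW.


P = 2*pi*n*T / 60000
  = 2*pi * 540 * 172 / 60000
  = 583582.25 / 60000
  = 9.73 kW


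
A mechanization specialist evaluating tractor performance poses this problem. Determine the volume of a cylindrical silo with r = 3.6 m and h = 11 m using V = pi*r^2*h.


V = pi * r^2 * h
  = pi * 3.6^2 * 11
  = pi * 12.96 * 11
  = 447.87 m^3


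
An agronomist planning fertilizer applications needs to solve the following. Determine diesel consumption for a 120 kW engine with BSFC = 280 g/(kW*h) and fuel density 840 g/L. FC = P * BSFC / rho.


FC = P * BSFC / rho_fuel
   = 120 * 280 / 840
   = 33600 / 840
   = 40 L/h


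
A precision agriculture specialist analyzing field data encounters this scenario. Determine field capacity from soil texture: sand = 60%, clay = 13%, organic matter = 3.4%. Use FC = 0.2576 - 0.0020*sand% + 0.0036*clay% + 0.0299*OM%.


FC = 0.2576 - 0.0020*60 + 0.0036*13 + 0.0299*3.4
   = 0.2576 - 0.1200 + 0.0468 + 0.1017
   = 0.2861


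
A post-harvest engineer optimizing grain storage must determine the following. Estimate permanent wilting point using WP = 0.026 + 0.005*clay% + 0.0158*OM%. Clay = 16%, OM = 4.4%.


WP = 0.026 + 0.005*16 + 0.0158*4.4
   = 0.026 + 0.0800 + 0.0695
   = 0.1755


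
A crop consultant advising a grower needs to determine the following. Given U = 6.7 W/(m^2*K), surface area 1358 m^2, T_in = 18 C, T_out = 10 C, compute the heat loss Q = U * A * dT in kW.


dT = 18 - (10) = 8 K
Q = U * A * dT
  = 6.7 * 1358 * 8
  = 72788.80 W = 72.79 kW


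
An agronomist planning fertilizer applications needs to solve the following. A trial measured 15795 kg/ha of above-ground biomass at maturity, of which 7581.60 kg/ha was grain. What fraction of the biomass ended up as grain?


HI = grain_yield / biomass
   = 7581.60 / 15795
   = 0.48


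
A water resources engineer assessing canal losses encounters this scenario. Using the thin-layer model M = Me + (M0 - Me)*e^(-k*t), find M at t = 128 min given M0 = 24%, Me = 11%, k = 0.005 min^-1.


M = Me + (M0 - Me) * e^(-k*t)
  = 11 + (24 - 11) * e^(-0.005*128)
  = 11 + 13 * e^(-0.640)
  = 11 + 13 * 0.52729
  = 11 + 6.8548
  = 17.85%


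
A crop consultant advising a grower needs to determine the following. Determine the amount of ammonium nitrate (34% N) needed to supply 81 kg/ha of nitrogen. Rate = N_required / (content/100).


Rate = N_required / (N_content / 100)
     = 81 / (34 / 100)
     = 81 / 0.34
     = 238.24 kg/ha


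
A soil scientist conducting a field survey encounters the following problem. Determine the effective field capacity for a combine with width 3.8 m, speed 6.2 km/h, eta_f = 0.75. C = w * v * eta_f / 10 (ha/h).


C = w * v * eta_f / 10
  = 3.8 * 6.2 * 0.75 / 10
  = 17.67 / 10
  = 1.77 ha/h


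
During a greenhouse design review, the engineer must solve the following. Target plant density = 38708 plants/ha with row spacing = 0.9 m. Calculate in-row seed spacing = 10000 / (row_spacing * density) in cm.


spacing = 10000 / (row_sp * density)
        = 10000 / (0.9 * 38708)
        = 10000 / 34837.20
        = 0.28705 m = 28.70 cm


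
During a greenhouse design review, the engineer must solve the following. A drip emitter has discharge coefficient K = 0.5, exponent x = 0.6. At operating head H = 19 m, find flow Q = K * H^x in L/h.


Q = K * H^x
  = 0.5 * 19^0.6
  = 0.5 * 5.8513
  = 2.93 L/h


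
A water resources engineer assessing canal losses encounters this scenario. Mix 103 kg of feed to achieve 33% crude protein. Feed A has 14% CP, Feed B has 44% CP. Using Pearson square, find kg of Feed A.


parts_A = CP_b - target = 44 - 33 = 11
parts_B = target - CP_a = 33 - 14 = 19
total_parts = 11 + 19 = 30
Feed A = 103 * 11 / 30 = 37.77 kg
Feed B = 103 * 19 / 30 = 65.23 kg

37.77 kg


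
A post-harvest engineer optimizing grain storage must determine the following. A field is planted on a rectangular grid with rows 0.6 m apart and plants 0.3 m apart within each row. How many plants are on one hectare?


D = 10000 / (row_sp * plant_sp)
  = 10000 / (0.6 * 0.3)
  = 10000 / 0.1800
  = 55555.56 plants/ha


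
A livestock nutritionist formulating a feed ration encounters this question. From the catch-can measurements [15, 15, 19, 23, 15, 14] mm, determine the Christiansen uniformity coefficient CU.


xbar = 101 / 6 = 16.833
sum|xi - xbar| = 16.667
CU = 100 * (1 - 16.667 / (6 * 16.833))
   = 100 * (1 - 0.1650)
   = 83.50%


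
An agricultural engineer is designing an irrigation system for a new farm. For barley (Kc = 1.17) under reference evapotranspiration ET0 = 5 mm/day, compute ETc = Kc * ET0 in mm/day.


ETc = Kc * ET0
    = 1.17 * 5
    = 5.85 mm/day


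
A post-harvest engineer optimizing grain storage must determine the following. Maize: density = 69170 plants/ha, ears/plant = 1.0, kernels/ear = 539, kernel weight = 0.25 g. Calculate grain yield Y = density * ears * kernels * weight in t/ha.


Y = density * ears * kernels * kw
  = 69170 * 1.0 * 539 * 0.25 g/ha
  = 9320657.50 g/ha
  = 9320.66 kg/ha = 9.32 t/ha


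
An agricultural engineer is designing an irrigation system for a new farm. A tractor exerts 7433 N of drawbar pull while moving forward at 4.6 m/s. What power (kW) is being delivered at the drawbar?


P = F * v / 1000
  = 7433 * 4.6 / 1000
  = 34191.80 / 1000
  = 34.19 kW


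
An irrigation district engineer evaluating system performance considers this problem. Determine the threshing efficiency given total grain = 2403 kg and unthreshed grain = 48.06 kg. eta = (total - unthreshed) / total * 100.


eta = (total - unthreshed) / total * 100
    = (2403 - 48.06) / 2403 * 100
    = 2354.94 / 2403 * 100
    = 98%


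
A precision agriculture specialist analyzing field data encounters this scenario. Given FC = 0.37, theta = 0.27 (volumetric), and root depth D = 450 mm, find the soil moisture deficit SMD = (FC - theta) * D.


SMD = (FC - theta) * D
    = (0.37 - 0.27) * 450
    = 0.100 * 450
    = 45 mm


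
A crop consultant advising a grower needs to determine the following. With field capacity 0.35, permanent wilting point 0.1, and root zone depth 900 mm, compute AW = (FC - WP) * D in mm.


AW = (FC - WP) * D
   = (0.35 - 0.1) * 900
   = 0.25 * 900
   = 225 mm


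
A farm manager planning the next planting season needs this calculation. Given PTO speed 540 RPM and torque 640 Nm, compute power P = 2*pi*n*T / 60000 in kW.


P = 2*pi*n*T / 60000
  = 2*pi * 540 * 640 / 60000
  = 2171468.84 / 60000
  = 36.19 kW


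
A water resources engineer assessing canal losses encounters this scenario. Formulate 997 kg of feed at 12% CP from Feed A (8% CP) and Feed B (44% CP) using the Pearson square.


parts_A = CP_b - target = 44 - 12 = 32
parts_B = target - CP_a = 12 - 8 = 4
total_parts = 32 + 4 = 36
Feed A = 997 * 32 / 36 = 886.22 kg
Feed B = 997 * 4 / 36 = 110.78 kg

886.22 kg


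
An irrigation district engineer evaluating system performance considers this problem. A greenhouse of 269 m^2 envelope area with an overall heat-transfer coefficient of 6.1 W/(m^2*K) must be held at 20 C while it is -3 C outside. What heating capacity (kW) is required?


dT = 20 - (-3) = 23 K
Q = U * A * dT
  = 6.1 * 269 * 23
  = 37740.70 W = 37.74 kW


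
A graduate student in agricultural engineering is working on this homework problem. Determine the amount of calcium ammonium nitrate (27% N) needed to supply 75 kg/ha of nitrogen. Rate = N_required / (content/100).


Rate = N_required / (N_content / 100)
     = 75 / (27 / 100)
     = 75 / 0.27
     = 277.78 kg/ha


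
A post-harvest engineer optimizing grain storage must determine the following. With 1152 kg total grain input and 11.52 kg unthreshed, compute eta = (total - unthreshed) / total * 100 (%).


eta = (total - unthreshed) / total * 100
    = (1152 - 11.52) / 1152 * 100
    = 1140.48 / 1152 * 100
    = 99%


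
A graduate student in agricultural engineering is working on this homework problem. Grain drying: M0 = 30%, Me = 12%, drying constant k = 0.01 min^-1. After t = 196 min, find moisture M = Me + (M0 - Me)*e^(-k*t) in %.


M = Me + (M0 - Me) * e^(-k*t)
  = 12 + (30 - 12) * e^(-0.01*196)
  = 12 + 18 * e^(-1.960)
  = 12 + 18 * 0.14086
  = 12 + 2.5355
  = 14.54%


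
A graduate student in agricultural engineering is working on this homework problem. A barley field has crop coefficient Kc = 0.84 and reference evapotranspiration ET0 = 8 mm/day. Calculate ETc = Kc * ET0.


ETc = Kc * ET0
    = 0.84 * 8
    = 6.72 mm/day


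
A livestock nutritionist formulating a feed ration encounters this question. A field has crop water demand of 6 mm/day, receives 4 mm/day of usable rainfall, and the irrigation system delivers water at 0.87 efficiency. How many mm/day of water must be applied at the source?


IWR = (ETc - Pe) / Ea
    = (6 - 4) / 0.87
    = 2 / 0.87
    = 2.30 mm/day


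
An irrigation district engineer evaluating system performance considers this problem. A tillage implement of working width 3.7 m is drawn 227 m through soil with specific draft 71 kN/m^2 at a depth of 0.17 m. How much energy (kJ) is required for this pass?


E = k * d * w * L
  = 71 * 0.17 * 3.7 * 227
  = 10137.59 kJ


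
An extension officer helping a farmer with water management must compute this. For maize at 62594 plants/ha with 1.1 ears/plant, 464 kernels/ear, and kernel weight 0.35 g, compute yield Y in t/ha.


Y = density * ears * kernels * kw
  = 62594 * 1.1 * 464 * 0.35 g/ha
  = 11181792.16 g/ha
  = 11181.79 kg/ha = 11.18 t/ha


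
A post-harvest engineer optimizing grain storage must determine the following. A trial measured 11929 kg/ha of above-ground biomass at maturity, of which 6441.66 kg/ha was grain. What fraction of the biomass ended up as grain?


HI = grain_yield / biomass
   = 6441.66 / 11929
   = 0.54


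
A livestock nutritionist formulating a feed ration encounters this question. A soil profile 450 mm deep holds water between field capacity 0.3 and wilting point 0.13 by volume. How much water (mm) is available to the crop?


AW = (FC - WP) * D
   = (0.3 - 0.13) * 450
   = 0.17 * 450
   = 76.50 mm


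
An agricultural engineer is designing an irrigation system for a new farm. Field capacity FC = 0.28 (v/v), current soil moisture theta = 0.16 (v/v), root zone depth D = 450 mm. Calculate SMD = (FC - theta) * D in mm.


SMD = (FC - theta) * D
    = (0.28 - 0.16) * 450
    = 0.120 * 450
    = 54 mm


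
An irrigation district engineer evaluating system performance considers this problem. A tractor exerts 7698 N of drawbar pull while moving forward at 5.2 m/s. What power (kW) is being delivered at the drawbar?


P = F * v / 1000
  = 7698 * 5.2 / 1000
  = 40029.60 / 1000
  = 40.03 kW


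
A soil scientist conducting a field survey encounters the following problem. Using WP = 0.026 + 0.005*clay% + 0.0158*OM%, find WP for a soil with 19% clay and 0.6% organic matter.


WP = 0.026 + 0.005*19 + 0.0158*0.6
   = 0.026 + 0.0950 + 0.0095
   = 0.1305


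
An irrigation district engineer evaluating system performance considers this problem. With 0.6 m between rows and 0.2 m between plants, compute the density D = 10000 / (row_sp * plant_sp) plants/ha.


D = 10000 / (row_sp * plant_sp)
  = 10000 / (0.6 * 0.2)
  = 10000 / 0.1200
  = 83333.33 plants/ha


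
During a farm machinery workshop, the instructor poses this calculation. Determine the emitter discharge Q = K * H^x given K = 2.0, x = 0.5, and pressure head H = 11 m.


Q = K * H^x
  = 2.0 * 11^0.5
  = 2.0 * 3.3166
  = 6.63 L/h


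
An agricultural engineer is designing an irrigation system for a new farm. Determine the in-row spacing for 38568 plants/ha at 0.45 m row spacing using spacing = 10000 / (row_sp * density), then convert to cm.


spacing = 10000 / (row_sp * density)
        = 10000 / (0.45 * 38568)
        = 10000 / 17355.60
        = 0.57618 m = 57.62 cm


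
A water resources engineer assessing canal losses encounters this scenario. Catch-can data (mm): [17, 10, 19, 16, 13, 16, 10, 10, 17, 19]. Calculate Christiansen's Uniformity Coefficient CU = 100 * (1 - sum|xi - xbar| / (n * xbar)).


xbar = 147 / 10 = 14.700
sum|xi - xbar| = 31.600
CU = 100 * (1 - 31.600 / (10 * 14.700))
   = 100 * (1 - 0.2150)
   = 78.50%


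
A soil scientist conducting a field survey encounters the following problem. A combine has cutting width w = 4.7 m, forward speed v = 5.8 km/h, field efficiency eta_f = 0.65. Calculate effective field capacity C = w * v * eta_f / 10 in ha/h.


C = w * v * eta_f / 10
  = 4.7 * 5.8 * 0.65 / 10
  = 17.72 / 10
  = 1.77 ha/h


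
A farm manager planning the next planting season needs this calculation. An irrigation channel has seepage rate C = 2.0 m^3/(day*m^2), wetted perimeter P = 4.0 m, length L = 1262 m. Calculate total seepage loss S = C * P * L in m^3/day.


S = C * P * L
  = 2.0 * 4.0 * 1262
  = 10096 m^3/day


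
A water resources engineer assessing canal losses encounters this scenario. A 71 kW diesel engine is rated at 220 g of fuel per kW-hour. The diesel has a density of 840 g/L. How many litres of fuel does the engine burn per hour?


FC = P * BSFC / rho_fuel
   = 71 * 220 / 840
   = 15620 / 840
   = 18.60 L/h


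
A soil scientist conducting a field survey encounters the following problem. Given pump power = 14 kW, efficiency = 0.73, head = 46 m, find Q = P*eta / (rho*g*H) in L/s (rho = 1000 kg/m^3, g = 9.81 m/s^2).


Q = (P * 1000 * eta) / (rho * g * H)
  = (14 * 1000 * 0.73) / (1000 * 9.81 * 46)
  = 10220 / 451260
  = 0.02265 m^3/s = 22.65 L/s


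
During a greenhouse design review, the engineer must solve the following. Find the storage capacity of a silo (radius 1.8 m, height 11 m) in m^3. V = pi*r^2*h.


V = pi * r^2 * h
  = pi * 1.8^2 * 11
  = pi * 3.24 * 11
  = 111.97 m^3


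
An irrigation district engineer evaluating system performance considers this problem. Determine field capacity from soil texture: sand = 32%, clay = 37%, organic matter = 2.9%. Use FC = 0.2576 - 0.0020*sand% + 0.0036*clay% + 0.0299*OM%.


FC = 0.2576 - 0.0020*32 + 0.0036*37 + 0.0299*2.9
   = 0.2576 - 0.0640 + 0.1332 + 0.0867
   = 0.4135


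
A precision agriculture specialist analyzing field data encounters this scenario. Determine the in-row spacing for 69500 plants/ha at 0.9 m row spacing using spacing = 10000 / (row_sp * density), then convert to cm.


spacing = 10000 / (row_sp * density)
        = 10000 / (0.9 * 69500)
        = 10000 / 62550
        = 0.15987 m = 15.99 cm


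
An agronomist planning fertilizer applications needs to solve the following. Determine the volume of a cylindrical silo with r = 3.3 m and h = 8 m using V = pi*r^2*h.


V = pi * r^2 * h
  = pi * 3.3^2 * 8
  = pi * 10.89 * 8
  = 273.70 m^3


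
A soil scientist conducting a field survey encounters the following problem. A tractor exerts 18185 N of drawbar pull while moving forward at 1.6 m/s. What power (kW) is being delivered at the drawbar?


P = F * v / 1000
  = 18185 * 1.6 / 1000
  = 29096 / 1000
  = 29.10 kW


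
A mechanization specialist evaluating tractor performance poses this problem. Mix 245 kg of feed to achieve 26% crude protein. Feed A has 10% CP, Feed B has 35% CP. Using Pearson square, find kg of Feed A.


parts_A = CP_b - target = 35 - 26 = 9
parts_B = target - CP_a = 26 - 10 = 16
total_parts = 9 + 16 = 25
Feed A = 245 * 9 / 25 = 88.20 kg
Feed B = 245 * 16 / 25 = 156.80 kg

88.20 kg


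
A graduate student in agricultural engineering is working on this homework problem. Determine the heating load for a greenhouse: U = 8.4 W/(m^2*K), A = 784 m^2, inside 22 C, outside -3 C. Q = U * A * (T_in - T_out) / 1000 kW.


dT = 22 - (-3) = 25 K
Q = U * A * dT
  = 8.4 * 784 * 25
  = 164640 W = 164.64 kW


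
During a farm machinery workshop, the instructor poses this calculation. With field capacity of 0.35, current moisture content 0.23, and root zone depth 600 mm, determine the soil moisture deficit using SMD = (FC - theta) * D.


SMD = (FC - theta) * D
    = (0.35 - 0.23) * 600
    = 0.120 * 600
    = 72 mm


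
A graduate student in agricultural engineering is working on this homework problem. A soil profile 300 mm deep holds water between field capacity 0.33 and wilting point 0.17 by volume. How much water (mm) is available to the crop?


AW = (FC - WP) * D
   = (0.33 - 0.17) * 300
   = 0.16 * 300
   = 48 mm


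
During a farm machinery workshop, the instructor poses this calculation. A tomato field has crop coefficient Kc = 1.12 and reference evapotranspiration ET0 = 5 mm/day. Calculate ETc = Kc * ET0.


ETc = Kc * ET0
    = 1.12 * 5
    = 5.60 mm/day


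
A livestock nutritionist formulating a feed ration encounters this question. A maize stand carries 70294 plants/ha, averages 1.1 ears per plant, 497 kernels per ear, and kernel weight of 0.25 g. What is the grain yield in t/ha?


Y = density * ears * kernels * kw
  = 70294 * 1.1 * 497 * 0.25 g/ha
  = 9607432.45 g/ha
  = 9607.43 kg/ha = 9.61 t/ha


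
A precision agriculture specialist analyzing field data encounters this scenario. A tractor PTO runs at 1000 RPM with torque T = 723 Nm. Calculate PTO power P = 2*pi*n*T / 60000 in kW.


P = 2*pi*n*T / 60000
  = 2*pi * 1000 * 723 / 60000
  = 4542742.98 / 60000
  = 75.71 kW


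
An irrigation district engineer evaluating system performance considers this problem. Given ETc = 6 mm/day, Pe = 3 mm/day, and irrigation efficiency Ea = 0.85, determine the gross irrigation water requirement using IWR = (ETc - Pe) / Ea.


IWR = (ETc - Pe) / Ea
    = (6 - 3) / 0.85
    = 3 / 0.85
    = 3.53 mm/day


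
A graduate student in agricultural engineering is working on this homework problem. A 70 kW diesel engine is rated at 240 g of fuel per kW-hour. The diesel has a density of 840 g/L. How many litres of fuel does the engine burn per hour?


FC = P * BSFC / rho_fuel
   = 70 * 240 / 840
   = 16800 / 840
   = 20 L/h


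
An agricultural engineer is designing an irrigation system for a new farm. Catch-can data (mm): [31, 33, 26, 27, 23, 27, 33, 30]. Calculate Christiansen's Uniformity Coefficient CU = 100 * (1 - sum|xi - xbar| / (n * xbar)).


xbar = 230 / 8 = 28.750
sum|xi - xbar| = 24
CU = 100 * (1 - 24 / (8 * 28.750))
   = 100 * (1 - 0.1043)
   = 89.57%


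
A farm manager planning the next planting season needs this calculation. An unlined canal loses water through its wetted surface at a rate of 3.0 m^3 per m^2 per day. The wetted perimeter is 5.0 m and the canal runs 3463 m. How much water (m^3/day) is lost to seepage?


S = C * P * L
  = 3.0 * 5.0 * 3463
  = 51945 m^3/day


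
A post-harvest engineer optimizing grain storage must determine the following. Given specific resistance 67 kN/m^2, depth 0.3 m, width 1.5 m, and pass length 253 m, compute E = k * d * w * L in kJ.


E = k * d * w * L
  = 67 * 0.3 * 1.5 * 253
  = 7627.95 kJ


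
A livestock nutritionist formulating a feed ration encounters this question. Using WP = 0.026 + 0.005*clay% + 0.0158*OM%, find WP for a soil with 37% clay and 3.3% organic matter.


WP = 0.026 + 0.005*37 + 0.0158*3.3
   = 0.026 + 0.1850 + 0.0521
   = 0.2631


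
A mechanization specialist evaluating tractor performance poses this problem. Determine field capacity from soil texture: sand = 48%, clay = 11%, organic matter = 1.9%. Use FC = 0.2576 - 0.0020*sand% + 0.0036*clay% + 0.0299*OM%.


FC = 0.2576 - 0.0020*48 + 0.0036*11 + 0.0299*1.9
   = 0.2576 - 0.0960 + 0.0396 + 0.0568
   = 0.2580


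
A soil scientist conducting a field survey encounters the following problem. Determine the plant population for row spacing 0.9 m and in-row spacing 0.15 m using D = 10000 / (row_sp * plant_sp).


D = 10000 / (row_sp * plant_sp)
  = 10000 / (0.9 * 0.15)
  = 10000 / 0.1350
  = 74074.07 plants/ha


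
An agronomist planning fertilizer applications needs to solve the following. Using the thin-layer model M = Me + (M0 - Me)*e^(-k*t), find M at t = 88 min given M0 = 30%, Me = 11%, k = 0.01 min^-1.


M = Me + (M0 - Me) * e^(-k*t)
  = 11 + (30 - 11) * e^(-0.01*88)
  = 11 + 19 * e^(-0.880)
  = 11 + 19 * 0.41478
  = 11 + 7.8809
  = 18.88%


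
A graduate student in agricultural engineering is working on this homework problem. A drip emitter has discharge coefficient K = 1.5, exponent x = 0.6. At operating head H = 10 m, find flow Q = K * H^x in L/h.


Q = K * H^x
  = 1.5 * 10^0.6
  = 1.5 * 3.9811
  = 5.97 L/h


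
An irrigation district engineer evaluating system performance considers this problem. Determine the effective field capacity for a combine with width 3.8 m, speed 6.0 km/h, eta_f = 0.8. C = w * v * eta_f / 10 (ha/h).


C = w * v * eta_f / 10
  = 3.8 * 6.0 * 0.8 / 10
  = 18.24 / 10
  = 1.82 ha/h


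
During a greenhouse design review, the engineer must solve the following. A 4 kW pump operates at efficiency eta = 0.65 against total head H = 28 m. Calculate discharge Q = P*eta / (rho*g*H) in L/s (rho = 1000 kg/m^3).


Q = (P * 1000 * eta) / (rho * g * H)
  = (4 * 1000 * 0.65) / (1000 * 9.81 * 28)
  = 2600 / 274680
  = 0.00947 m^3/s = 9.47 L/s


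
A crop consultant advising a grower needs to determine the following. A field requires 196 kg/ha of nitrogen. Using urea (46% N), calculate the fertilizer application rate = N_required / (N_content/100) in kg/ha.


Rate = N_required / (N_content / 100)
     = 196 / (46 / 100)
     = 196 / 0.46
     = 426.09 kg/ha


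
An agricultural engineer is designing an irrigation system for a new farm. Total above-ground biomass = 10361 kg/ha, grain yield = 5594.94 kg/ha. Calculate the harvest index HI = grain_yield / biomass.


HI = grain_yield / biomass
   = 5594.94 / 10361
   = 0.54


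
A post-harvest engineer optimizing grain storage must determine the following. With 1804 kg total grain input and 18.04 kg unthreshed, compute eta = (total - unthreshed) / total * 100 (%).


eta = (total - unthreshed) / total * 100
    = (1804 - 18.04) / 1804 * 100
    = 1785.96 / 1804 * 100
    = 99%


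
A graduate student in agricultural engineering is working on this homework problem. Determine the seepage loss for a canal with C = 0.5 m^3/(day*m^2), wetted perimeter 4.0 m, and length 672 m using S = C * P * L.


S = C * P * L
  = 0.5 * 4.0 * 672
  = 1344 m^3/day


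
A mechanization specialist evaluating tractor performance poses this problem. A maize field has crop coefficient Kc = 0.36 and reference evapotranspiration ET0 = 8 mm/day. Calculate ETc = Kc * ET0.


ETc = Kc * ET0
    = 0.36 * 8
    = 2.88 mm/day


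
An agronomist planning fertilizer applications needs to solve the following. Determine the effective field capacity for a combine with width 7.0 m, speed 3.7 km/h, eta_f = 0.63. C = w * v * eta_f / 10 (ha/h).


C = w * v * eta_f / 10
  = 7.0 * 3.7 * 0.63 / 10
  = 16.32 / 10
  = 1.63 ha/h


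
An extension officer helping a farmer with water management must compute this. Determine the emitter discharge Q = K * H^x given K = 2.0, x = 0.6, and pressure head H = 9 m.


Q = K * H^x
  = 2.0 * 9^0.6
  = 2.0 * 3.7372
  = 7.47 L/h


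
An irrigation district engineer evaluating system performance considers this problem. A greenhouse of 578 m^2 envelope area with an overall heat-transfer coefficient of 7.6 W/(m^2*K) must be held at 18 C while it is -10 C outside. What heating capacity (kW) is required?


dT = 18 - (-10) = 28 K
Q = U * A * dT
  = 7.6 * 578 * 28
  = 122998.40 W = 123.00 kW


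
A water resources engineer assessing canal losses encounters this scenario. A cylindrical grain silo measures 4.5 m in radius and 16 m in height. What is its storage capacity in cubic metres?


V = pi * r^2 * h
  = pi * 4.5^2 * 16
  = pi * 20.25 * 16
  = 1017.88 m^3


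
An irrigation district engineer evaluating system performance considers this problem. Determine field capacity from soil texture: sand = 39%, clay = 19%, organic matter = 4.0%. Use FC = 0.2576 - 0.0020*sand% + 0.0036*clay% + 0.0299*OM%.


FC = 0.2576 - 0.0020*39 + 0.0036*19 + 0.0299*4.0
   = 0.2576 - 0.0780 + 0.0684 + 0.1196
   = 0.3676


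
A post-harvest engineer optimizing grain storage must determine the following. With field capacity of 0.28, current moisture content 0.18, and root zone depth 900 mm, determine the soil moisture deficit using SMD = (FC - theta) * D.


SMD = (FC - theta) * D
    = (0.28 - 0.18) * 900
    = 0.100 * 900
    = 90 mm


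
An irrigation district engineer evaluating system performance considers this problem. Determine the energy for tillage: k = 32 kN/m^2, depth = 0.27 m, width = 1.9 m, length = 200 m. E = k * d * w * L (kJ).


E = k * d * w * L
  = 32 * 0.27 * 1.9 * 200
  = 3283.20 kJ


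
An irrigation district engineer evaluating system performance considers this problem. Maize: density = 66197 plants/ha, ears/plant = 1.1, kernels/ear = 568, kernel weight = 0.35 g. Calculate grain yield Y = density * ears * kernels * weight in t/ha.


Y = density * ears * kernels * kw
  = 66197 * 1.1 * 568 * 0.35 g/ha
  = 14475959.96 g/ha
  = 14475.96 kg/ha = 14.48 t/ha


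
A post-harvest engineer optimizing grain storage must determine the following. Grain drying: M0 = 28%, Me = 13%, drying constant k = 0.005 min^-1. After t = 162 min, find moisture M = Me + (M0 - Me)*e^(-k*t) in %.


M = Me + (M0 - Me) * e^(-k*t)
  = 13 + (28 - 13) * e^(-0.005*162)
  = 13 + 15 * e^(-0.810)
  = 13 + 15 * 0.44486
  = 13 + 6.6729
  = 19.67%


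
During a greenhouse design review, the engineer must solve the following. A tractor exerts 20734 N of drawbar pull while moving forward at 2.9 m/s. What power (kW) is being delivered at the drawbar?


P = F * v / 1000
  = 20734 * 2.9 / 1000
  = 60128.60 / 1000
  = 60.13 kW


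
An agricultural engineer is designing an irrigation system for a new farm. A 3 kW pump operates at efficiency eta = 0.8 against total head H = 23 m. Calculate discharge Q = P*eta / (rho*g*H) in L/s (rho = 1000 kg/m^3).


Q = (P * 1000 * eta) / (rho * g * H)
  = (3 * 1000 * 0.8) / (1000 * 9.81 * 23)
  = 2400 / 225630
  = 0.01064 m^3/s = 10.64 L/s


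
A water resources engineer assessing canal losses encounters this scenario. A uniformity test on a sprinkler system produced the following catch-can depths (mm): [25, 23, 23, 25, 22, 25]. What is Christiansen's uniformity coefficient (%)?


xbar = 143 / 6 = 23.833
sum|xi - xbar| = 7
CU = 100 * (1 - 7 / (6 * 23.833))
   = 100 * (1 - 0.0490)
   = 95.10%


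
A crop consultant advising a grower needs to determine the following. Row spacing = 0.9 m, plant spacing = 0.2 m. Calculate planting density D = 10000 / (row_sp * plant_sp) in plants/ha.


D = 10000 / (row_sp * plant_sp)
  = 10000 / (0.9 * 0.2)
  = 10000 / 0.1800
  = 55555.56 plants/ha


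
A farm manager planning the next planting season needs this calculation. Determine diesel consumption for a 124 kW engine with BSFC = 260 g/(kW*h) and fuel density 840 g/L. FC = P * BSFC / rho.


FC = P * BSFC / rho_fuel
   = 124 * 260 / 840
   = 32240 / 840
   = 38.38 L/h


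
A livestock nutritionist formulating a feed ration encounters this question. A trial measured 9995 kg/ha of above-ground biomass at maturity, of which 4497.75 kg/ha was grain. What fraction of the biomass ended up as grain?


HI = grain_yield / biomass
   = 4497.75 / 9995
   = 0.45


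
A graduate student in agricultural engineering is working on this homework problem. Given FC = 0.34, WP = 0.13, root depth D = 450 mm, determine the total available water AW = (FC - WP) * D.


AW = (FC - WP) * D
   = (0.34 - 0.13) * 450
   = 0.21 * 450
   = 94.50 mm


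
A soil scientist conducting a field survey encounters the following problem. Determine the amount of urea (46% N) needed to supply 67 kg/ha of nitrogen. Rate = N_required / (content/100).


Rate = N_required / (N_content / 100)
     = 67 / (46 / 100)
     = 67 / 0.46
     = 145.65 kg/ha


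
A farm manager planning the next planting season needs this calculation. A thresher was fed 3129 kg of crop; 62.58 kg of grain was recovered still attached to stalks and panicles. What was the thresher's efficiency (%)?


eta = (total - unthreshed) / total * 100
    = (3129 - 62.58) / 3129 * 100
    = 3066.42 / 3129 * 100
    = 98%


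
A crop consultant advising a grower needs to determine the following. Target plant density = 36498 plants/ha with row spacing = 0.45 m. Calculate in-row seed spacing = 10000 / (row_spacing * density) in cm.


spacing = 10000 / (row_sp * density)
        = 10000 / (0.45 * 36498)
        = 10000 / 16424.10
        = 0.60886 m = 60.89 cm


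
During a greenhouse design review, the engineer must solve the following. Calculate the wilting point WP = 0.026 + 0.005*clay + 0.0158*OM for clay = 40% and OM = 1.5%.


WP = 0.026 + 0.005*40 + 0.0158*1.5
   = 0.026 + 0.2000 + 0.0237
   = 0.2497


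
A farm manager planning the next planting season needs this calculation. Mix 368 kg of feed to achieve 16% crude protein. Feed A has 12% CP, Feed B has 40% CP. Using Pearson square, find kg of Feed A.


parts_A = CP_b - target = 40 - 16 = 24
parts_B = target - CP_a = 16 - 12 = 4
total_parts = 24 + 4 = 28
Feed A = 368 * 24 / 28 = 315.43 kg
Feed B = 368 * 4 / 28 = 52.57 kg

315.43 kg


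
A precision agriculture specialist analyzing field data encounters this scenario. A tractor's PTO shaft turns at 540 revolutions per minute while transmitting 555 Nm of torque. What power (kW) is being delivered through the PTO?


P = 2*pi*n*T / 60000
  = 2*pi * 540 * 555 / 60000
  = 1883070.64 / 60000
  = 31.38 kW


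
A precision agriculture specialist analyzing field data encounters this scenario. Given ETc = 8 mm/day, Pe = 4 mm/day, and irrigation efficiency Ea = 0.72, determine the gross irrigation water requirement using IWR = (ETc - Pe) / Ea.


IWR = (ETc - Pe) / Ea
    = (8 - 4) / 0.72
    = 4 / 0.72
    = 5.56 mm/day


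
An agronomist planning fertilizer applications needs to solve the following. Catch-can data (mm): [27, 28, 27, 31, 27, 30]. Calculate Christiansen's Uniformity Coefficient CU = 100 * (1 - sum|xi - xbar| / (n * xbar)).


xbar = 170 / 6 = 28.333
sum|xi - xbar| = 8.667
CU = 100 * (1 - 8.667 / (6 * 28.333))
   = 100 * (1 - 0.0510)
   = 94.90%


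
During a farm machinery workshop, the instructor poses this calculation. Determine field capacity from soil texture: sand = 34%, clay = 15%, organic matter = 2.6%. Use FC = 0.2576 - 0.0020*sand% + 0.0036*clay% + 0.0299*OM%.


FC = 0.2576 - 0.0020*34 + 0.0036*15 + 0.0299*2.6
   = 0.2576 - 0.0680 + 0.0540 + 0.0777
   = 0.3213


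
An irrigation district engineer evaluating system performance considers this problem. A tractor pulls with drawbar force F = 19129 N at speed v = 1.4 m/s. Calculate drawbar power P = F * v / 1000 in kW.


P = F * v / 1000
  = 19129 * 1.4 / 1000
  = 26780.60 / 1000
  = 26.78 kW


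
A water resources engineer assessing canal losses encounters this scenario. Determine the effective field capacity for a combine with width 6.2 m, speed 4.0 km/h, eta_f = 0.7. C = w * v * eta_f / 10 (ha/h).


C = w * v * eta_f / 10
  = 6.2 * 4.0 * 0.7 / 10
  = 17.36 / 10
  = 1.74 ha/h


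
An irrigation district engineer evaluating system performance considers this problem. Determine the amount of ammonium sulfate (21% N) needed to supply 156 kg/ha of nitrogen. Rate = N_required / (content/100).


Rate = N_required / (N_content / 100)
     = 156 / (21 / 100)
     = 156 / 0.21
     = 742.86 kg/ha


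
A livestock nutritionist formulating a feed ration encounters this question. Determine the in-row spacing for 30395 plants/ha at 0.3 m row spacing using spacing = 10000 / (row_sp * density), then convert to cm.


spacing = 10000 / (row_sp * density)
        = 10000 / (0.3 * 30395)
        = 10000 / 9118.50
        = 1.09667 m = 109.67 cm


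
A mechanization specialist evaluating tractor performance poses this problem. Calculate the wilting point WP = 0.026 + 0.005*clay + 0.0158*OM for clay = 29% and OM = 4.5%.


WP = 0.026 + 0.005*29 + 0.0158*4.5
   = 0.026 + 0.1450 + 0.0711
   = 0.2421


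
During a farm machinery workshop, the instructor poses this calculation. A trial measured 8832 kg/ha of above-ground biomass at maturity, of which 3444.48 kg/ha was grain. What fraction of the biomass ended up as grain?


HI = grain_yield / biomass
   = 3444.48 / 8832
   = 0.39


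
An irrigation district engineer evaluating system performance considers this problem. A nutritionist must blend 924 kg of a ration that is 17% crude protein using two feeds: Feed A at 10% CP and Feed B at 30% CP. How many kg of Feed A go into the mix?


parts_A = CP_b - target = 30 - 17 = 13
parts_B = target - CP_a = 17 - 10 = 7
total_parts = 13 + 7 = 20
Feed A = 924 * 13 / 20 = 600.60 kg
Feed B = 924 * 7 / 20 = 323.40 kg

600.60 kg


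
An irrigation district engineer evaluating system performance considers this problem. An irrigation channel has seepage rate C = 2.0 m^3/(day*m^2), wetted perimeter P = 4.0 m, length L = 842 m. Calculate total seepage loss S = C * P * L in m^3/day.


S = C * P * L
  = 2.0 * 4.0 * 842
  = 6736 m^3/day
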